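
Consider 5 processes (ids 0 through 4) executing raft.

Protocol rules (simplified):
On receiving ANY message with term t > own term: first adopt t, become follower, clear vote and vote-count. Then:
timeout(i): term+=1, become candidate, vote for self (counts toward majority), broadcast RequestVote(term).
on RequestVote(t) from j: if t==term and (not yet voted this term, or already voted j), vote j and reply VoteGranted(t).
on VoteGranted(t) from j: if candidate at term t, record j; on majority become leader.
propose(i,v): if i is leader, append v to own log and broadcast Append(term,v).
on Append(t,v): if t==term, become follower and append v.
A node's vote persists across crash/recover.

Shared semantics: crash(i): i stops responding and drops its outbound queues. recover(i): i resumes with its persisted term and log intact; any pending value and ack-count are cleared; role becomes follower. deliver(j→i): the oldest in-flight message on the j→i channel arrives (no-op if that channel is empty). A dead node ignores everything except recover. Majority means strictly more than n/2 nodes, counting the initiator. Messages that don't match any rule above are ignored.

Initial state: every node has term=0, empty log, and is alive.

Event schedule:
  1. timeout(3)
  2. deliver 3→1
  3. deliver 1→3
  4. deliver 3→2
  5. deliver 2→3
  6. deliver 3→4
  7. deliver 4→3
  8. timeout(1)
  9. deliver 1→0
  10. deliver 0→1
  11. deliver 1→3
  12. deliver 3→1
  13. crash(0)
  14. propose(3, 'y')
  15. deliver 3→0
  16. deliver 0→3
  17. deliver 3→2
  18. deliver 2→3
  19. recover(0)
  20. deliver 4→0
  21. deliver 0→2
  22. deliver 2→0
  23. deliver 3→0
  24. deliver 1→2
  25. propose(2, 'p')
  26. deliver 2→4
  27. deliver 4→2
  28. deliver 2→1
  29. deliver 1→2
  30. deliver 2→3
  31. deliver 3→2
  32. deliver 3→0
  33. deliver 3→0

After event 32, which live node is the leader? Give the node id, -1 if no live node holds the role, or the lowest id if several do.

1

e1 timeout(3): 3[cand,t=1,-]
e2 deliver 3→1: 1[foll,t=1,-]
e3 deliver 1→3: ·
e4 deliver 3→2: 2[foll,t=1,-]
e5 deliver 2→3: 3[lead,t=1,-]
e6 deliver 3→4: 4[foll,t=1,-]
e7 deliver 4→3: ·
e8 timeout(1): 1[cand,t=2,-]
e9 deliver 1→0: 0[foll,t=2,-]
e10 deliver 0→1: ·
e11 deliver 1→3: 3[foll,t=2,-]
e12 deliver 3→1: 1[lead,t=2,-]
e13 crash(0): 0[✗foll,t=2,-]
e14 propose(3,'y'): ·
e15 deliver 3→0: ·
e16 deliver 0→3: ·
e17 deliver 3→2: ·
e18 deliver 2→3: ·
e19 recover(0): 0[foll,t=2,-]
e20 deliver 4→0: ·
e21 deliver 0→2: ·
e22 deliver 2→0: ·
e23 deliver 3→0: ·
e24 deliver 1→2: 2[foll,t=2,-]
e25 propose(2,'p'): ·
e26 deliver 2→4: ·
e27 deliver 4→2: ·
e28 deliver 2→1: ·
e29 deliver 1→2: ·
e30 deliver 2→3: ·
e31 deliver 3→2: ·
e32 deliver 3→0: ·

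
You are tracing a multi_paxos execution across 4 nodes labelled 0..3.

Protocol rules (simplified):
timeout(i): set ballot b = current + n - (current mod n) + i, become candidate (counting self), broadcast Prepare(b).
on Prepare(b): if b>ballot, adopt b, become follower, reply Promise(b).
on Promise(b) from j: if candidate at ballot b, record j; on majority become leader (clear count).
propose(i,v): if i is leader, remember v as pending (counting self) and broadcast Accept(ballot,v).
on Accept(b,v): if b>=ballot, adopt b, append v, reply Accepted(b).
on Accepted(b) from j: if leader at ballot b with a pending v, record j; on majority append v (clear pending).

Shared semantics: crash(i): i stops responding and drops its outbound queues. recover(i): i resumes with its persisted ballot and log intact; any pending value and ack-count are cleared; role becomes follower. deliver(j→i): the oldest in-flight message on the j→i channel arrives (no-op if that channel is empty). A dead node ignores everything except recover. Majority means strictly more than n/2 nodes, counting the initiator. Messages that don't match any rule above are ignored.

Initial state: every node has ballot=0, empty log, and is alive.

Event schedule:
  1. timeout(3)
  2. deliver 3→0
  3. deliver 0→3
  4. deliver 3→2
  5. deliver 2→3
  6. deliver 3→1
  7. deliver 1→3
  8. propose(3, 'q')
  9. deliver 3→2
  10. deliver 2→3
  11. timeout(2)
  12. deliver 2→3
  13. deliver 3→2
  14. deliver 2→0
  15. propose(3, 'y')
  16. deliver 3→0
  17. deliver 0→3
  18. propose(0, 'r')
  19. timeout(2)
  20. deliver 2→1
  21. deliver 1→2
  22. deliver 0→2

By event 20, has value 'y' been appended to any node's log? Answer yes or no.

no

1. timeout(3):  <3:cand b7 ->
2. deliver 3→0:  <0:foll b7 ->
3. deliver 0→3:  nop
4. deliver 3→2:  <2:foll b7 ->
5. deliver 2→3:  <3:lead b7 ->
6. deliver 3→1:  <1:foll b7 ->
7. deliver 1→3:  nop
8. propose(3,'q'):  nop
9. deliver 3→2:  <2:foll b7 q>
10. deliver 2→3:  nop
11. timeout(2):  <2:cand b10 q>
12. deliver 2→3:  <3:foll b10 ->
13. deliver 3→2:  nop
14. deliver 2→0:  <0:foll b10 ->
15. propose(3,'y'):  nop
16. deliver 3→0:  nop
17. deliver 0→3:  nop
18. propose(0,'r'):  nop
19. timeout(2):  <2:cand b14 q>
20. deliver 2→1:  <1:foll b10 ->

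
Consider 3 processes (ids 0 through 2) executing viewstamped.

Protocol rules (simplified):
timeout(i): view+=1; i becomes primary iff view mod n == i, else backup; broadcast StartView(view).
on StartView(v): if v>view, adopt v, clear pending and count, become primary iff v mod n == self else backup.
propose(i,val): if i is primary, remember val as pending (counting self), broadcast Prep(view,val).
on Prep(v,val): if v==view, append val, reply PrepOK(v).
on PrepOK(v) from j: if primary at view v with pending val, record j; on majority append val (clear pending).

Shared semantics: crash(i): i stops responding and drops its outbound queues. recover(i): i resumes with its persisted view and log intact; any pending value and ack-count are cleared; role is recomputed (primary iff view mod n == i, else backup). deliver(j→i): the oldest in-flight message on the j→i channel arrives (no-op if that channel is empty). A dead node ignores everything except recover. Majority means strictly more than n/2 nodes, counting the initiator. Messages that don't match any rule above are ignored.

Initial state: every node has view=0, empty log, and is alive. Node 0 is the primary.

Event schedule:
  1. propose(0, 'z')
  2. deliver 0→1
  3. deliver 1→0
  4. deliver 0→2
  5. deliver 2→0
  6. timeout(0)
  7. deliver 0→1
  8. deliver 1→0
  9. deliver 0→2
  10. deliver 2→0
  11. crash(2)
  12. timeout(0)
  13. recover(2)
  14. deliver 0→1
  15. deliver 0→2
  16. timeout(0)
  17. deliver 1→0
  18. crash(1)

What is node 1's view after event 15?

e1 propose(0,'z'): ·
e2 deliver 0→1: 1[back,v=0,z]
e3 deliver 1→0: 0[prim,v=0,z]
e4 deliver 0→2: 2[back,v=0,z]
e5 deliver 2→0: ·
e6 timeout(0): 0[back,v=1,z]
e7 deliver 0→1: 1[prim,v=1,z]
e8 deliver 1→0: ·
e9 deliver 0→2: 2[back,v=1,z]
e10 deliver 2→0: ·
e11 crash(2): 2[✗back,v=1,z]
e12 timeout(0): 0[back,v=2,z]
e13 recover(2): 2[back,v=1,z]
e14 deliver 0→1: 1[back,v=2,z]
e15 deliver 0→2: 2[prim,v=2,z]

2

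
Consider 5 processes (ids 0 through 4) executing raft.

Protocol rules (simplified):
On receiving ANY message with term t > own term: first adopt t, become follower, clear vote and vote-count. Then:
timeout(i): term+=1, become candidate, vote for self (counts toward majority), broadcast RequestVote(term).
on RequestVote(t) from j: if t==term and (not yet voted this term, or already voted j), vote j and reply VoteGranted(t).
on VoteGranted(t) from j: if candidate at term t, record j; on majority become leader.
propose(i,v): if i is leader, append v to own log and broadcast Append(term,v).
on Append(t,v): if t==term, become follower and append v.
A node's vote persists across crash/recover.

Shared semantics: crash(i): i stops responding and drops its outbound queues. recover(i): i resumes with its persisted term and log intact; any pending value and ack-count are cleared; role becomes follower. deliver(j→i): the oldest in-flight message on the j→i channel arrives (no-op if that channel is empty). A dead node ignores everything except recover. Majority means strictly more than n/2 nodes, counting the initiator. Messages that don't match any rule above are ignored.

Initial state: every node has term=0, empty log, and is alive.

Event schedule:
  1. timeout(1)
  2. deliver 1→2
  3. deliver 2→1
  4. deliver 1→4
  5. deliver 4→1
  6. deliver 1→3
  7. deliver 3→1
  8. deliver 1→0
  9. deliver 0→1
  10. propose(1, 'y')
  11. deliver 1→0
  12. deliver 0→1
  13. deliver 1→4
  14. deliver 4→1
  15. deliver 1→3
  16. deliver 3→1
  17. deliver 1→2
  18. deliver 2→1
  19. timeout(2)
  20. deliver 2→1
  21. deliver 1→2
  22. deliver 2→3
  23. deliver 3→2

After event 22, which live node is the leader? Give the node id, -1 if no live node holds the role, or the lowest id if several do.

-1

e1 timeout(1): 1[cand,t=1,-]
e2 deliver 1→2: 2[foll,t=1,-]
e3 deliver 2→1: ·
e4 deliver 1→4: 4[foll,t=1,-]
e5 deliver 4→1: 1[lead,t=1,-]
e6 deliver 1→3: 3[foll,t=1,-]
e7 deliver 3→1: ·
e8 deliver 1→0: 0[foll,t=1,-]
e9 deliver 0→1: ·
e10 propose(1,'y'): 1[lead,t=1,y]
e11 deliver 1→0: 0[foll,t=1,y]
e12 deliver 0→1: ·
e13 deliver 1→4: 4[foll,t=1,y]
e14 deliver 4→1: ·
e15 deliver 1→3: 3[foll,t=1,y]
e16 deliver 3→1: ·
e17 deliver 1→2: 2[foll,t=1,y]
e18 deliver 2→1: ·
e19 timeout(2): 2[cand,t=2,y]
e20 deliver 2→1: 1[foll,t=2,y]
e21 deliver 1→2: ·
e22 deliver 2→3: 3[foll,t=2,y]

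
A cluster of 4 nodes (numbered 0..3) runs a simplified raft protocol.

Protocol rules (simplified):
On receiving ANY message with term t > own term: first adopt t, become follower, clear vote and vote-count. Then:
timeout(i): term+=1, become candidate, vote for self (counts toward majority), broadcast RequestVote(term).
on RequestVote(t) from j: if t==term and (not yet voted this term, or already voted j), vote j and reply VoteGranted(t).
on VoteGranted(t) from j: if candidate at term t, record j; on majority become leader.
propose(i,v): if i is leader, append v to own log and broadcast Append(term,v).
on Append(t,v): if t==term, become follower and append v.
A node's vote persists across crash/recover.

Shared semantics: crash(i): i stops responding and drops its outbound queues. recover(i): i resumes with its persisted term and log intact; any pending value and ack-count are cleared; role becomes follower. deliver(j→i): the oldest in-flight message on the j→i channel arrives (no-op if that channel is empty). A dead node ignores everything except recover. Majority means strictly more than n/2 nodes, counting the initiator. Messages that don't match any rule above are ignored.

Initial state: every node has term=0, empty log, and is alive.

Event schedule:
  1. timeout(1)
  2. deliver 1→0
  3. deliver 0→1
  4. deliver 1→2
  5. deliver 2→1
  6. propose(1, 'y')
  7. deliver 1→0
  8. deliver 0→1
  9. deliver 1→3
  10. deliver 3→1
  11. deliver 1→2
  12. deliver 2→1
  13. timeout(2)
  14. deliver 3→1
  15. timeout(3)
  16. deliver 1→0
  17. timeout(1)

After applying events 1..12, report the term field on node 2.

e1 timeout(1): 1[cand,t=1,-]
e2 deliver 1→0: 0[foll,t=1,-]
e3 deliver 0→1: ·
e4 deliver 1→2: 2[foll,t=1,-]
e5 deliver 2→1: 1[lead,t=1,-]
e6 propose(1,'y'): 1[lead,t=1,y]
e7 deliver 1→0: 0[foll,t=1,y]
e8 deliver 0→1: ·
e9 deliver 1→3: 3[foll,t=1,-]
e10 deliver 3→1: ·
e11 deliver 1→2: 2[foll,t=1,y]
e12 deliver 2→1: ·

1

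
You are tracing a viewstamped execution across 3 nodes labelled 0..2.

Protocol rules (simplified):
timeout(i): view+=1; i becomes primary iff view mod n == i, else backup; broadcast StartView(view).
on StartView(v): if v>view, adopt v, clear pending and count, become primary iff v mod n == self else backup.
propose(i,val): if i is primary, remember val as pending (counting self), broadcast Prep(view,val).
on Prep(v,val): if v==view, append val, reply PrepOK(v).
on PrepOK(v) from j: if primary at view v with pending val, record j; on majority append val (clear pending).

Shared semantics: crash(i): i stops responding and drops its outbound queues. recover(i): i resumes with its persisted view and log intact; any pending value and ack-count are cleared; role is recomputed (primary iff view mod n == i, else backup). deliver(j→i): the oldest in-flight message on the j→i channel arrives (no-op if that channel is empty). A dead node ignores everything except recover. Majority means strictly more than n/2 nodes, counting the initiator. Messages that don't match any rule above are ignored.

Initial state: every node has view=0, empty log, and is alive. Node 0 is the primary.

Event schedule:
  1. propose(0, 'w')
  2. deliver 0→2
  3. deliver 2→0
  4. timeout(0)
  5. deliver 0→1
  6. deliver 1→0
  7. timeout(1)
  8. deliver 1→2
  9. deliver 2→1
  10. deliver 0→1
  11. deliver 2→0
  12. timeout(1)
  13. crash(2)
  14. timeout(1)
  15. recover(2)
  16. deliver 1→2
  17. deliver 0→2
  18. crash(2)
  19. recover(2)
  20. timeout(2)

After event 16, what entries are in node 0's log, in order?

[1] propose(0,'w') → ∅
[2] deliver 0→2 → N2(back v0 [w])
[3] deliver 2→0 → N0(prim v0 [w])
[4] timeout(0) → N0(back v1 [w])
[5] deliver 0→1 → N1(back v0 [w])
[6] deliver 1→0 → ∅
[7] timeout(1) → N1(prim v1 [w])
[8] deliver 1→2 → N2(back v1 [w])
[9] deliver 2→1 → ∅
[10] deliver 0→1 → ∅
[11] deliver 2→0 → ∅
[12] timeout(1) → N1(back v2 [w])
[13] crash(2) → N2(✗back v1 [w])
[14] timeout(1) → N1(back v3 [w])
[15] recover(2) → N2(back v1 [w])
[16] deliver 1→2 → N2(prim v2 [w])

w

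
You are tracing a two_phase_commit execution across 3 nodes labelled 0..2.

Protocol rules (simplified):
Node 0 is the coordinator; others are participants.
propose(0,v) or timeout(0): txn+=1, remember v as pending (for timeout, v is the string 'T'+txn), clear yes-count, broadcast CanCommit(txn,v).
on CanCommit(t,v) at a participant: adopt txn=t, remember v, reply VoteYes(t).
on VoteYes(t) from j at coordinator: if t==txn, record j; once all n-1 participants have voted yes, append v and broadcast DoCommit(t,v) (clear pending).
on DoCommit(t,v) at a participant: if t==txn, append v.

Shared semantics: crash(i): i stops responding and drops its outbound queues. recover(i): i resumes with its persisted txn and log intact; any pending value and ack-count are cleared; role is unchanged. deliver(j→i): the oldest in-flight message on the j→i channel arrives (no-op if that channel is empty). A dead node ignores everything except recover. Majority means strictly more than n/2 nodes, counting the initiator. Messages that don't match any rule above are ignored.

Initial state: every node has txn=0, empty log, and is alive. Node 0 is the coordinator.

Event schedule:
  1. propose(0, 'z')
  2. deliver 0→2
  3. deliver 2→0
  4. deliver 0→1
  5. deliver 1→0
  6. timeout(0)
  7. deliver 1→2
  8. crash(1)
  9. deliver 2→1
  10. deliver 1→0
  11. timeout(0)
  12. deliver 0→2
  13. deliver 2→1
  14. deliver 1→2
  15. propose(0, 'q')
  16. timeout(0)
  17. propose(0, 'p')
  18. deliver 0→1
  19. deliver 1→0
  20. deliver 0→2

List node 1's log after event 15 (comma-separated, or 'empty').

empty

1. propose(0,'z'):  <0:coor t1 ->
2. deliver 0→2:  <2:part t1 ->
3. deliver 2→0:  nop
4. deliver 0→1:  <1:part t1 ->
5. deliver 1→0:  <0:coor t1 z>
6. timeout(0):  <0:coor t2 z>
7. deliver 1→2:  nop
8. crash(1):  <1:✗part t1 ->
9. deliver 2→1:  nop
10. deliver 1→0:  nop
11. timeout(0):  <0:coor t3 z>
12. deliver 0→2:  <2:part t1 z>
13. deliver 2→1:  nop
14. deliver 1→2:  nop
15. propose(0,'q'):  <0:coor t4 z>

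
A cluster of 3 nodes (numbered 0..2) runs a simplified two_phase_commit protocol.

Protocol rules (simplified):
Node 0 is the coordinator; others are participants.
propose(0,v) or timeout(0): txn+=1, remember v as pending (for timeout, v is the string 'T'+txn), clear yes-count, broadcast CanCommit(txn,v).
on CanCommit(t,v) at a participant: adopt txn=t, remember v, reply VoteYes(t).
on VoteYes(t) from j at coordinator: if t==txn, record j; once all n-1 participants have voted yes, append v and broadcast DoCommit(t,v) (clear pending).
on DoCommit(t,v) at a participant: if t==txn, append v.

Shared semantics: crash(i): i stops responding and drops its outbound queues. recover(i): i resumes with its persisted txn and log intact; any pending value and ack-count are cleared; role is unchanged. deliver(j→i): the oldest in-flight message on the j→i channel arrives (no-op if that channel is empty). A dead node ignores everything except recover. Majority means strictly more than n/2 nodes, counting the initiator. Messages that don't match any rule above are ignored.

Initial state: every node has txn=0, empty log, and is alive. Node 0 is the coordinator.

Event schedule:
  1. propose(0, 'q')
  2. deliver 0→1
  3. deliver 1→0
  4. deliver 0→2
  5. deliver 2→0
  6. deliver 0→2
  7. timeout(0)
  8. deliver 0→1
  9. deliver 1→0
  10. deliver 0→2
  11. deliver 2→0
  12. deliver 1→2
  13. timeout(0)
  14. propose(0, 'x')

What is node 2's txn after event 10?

step 1 propose(0,'q'): 0={coor,t=1,log=-}
step 2 deliver 0→1: 1={part,t=1,log=-}
step 3 deliver 1→0: —
step 4 deliver 0→2: 2={part,t=1,log=-}
step 5 deliver 2→0: 0={coor,t=1,log=q}
step 6 deliver 0→2: 2={part,t=1,log=q}
step 7 timeout(0): 0={coor,t=2,log=q}
step 8 deliver 0→1: 1={part,t=1,log=q}
step 9 deliver 1→0: —
step 10 deliver 0→2: 2={part,t=2,log=q}

2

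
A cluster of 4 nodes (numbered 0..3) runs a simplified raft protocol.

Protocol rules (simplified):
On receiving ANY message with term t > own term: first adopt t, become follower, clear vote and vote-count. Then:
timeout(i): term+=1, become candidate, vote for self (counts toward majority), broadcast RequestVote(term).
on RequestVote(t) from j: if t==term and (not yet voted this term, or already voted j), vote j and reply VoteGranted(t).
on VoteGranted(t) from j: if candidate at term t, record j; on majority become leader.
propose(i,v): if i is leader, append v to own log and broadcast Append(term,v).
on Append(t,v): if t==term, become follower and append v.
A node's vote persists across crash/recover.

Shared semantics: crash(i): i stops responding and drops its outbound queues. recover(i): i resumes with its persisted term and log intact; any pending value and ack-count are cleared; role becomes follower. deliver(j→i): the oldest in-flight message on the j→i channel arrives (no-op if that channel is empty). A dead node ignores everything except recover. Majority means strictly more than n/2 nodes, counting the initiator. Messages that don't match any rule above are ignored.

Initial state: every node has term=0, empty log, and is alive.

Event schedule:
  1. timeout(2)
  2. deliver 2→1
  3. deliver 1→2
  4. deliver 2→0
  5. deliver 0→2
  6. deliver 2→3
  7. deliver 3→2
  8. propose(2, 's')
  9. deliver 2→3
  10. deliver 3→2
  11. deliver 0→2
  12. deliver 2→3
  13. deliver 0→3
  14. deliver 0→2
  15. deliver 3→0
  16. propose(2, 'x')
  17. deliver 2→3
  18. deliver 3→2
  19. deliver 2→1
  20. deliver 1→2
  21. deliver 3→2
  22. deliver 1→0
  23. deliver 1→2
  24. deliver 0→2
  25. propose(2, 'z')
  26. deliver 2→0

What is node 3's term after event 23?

after 1 — timeout(2): n2:cand/t1/[-]
after 2 — deliver 2→1: n1:foll/t1/[-]
after 3 — deliver 1→2: ·
after 4 — deliver 2→0: n0:foll/t1/[-]
after 5 — deliver 0→2: n2:lead/t1/[-]
after 6 — deliver 2→3: n3:foll/t1/[-]
after 7 — deliver 3→2: ·
after 8 — propose(2,'s'): n2:lead/t1/[s]
after 9 — deliver 2→3: n3:foll/t1/[s]
after 10 — deliver 3→2: ·
after 11 — deliver 0→2: ·
after 12 — deliver 2→3: ·
after 13 — deliver 0→3: ·
after 14 — deliver 0→2: ·
after 15 — deliver 3→0: ·
after 16 — propose(2,'x'): n2:lead/t1/[s,x]
after 17 — deliver 2→3: n3:foll/t1/[s,x]
after 18 — deliver 3→2: ·
after 19 — deliver 2→1: n1:foll/t1/[s]
after 20 — deliver 1→2: ·
after 21 — deliver 3→2: ·
after 22 — deliver 1→0: ·
after 23 — deliver 1→2: ·

1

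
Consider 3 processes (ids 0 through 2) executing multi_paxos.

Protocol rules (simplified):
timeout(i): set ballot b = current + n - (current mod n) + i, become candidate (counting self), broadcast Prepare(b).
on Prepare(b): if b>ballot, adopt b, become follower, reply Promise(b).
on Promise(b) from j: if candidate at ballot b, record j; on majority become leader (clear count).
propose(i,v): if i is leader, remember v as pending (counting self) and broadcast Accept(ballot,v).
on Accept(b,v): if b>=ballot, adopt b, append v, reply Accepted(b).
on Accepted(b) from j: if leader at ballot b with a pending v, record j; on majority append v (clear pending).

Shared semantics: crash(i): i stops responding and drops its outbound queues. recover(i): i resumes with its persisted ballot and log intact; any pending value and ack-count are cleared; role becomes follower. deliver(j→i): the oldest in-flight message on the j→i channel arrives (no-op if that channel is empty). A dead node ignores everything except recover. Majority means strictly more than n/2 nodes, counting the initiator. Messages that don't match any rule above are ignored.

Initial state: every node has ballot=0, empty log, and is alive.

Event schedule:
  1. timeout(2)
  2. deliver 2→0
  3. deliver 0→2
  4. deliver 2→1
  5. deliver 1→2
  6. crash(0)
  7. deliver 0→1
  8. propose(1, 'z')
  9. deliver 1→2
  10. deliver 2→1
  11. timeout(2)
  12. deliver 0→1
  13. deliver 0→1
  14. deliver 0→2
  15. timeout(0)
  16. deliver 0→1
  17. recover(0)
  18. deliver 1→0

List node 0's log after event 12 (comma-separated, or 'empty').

empty

after 1 — timeout(2): n2:cand/b5/[-]
after 2 — deliver 2→0: n0:foll/b5/[-]
after 3 — deliver 0→2: n2:lead/b5/[-]
after 4 — deliver 2→1: n1:foll/b5/[-]
after 5 — deliver 1→2: ·
after 6 — crash(0): n0:✗foll/b5/[-]
after 7 — deliver 0→1: ·
after 8 — propose(1,'z'): ·
after 9 — deliver 1→2: ·
after 10 — deliver 2→1: ·
after 11 — timeout(2): n2:cand/b8/[-]
after 12 — deliver 0→1: ·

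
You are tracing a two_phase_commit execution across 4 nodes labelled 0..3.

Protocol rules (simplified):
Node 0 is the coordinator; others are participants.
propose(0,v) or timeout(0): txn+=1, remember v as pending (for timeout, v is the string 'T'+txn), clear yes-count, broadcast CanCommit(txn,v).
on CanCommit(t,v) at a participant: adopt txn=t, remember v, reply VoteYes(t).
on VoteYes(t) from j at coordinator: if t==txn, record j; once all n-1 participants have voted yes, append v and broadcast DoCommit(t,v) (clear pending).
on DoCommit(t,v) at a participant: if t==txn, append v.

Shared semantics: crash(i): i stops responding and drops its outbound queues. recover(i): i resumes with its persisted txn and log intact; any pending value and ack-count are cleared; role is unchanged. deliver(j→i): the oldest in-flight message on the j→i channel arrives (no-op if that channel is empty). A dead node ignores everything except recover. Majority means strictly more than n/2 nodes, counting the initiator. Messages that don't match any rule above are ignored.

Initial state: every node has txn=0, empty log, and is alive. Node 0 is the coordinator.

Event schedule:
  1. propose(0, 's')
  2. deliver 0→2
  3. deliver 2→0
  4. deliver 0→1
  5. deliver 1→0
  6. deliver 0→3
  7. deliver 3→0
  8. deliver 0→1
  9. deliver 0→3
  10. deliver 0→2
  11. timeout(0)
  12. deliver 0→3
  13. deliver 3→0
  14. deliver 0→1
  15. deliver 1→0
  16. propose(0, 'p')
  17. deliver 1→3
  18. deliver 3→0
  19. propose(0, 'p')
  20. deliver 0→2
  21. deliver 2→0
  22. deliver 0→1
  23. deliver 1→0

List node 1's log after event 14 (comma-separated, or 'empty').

step 1 propose(0,'s'): 0={coor,t=1,log=-}
step 2 deliver 0→2: 2={part,t=1,log=-}
step 3 deliver 2→0: —
step 4 deliver 0→1: 1={part,t=1,log=-}
step 5 deliver 1→0: —
step 6 deliver 0→3: 3={part,t=1,log=-}
step 7 deliver 3→0: 0={coor,t=1,log=s}
step 8 deliver 0→1: 1={part,t=1,log=s}
step 9 deliver 0→3: 3={part,t=1,log=s}
step 10 deliver 0→2: 2={part,t=1,log=s}
step 11 timeout(0): 0={coor,t=2,log=s}
step 12 deliver 0→3: 3={part,t=2,log=s}
step 13 deliver 3→0: —
step 14 deliver 0→1: 1={part,t=2,log=s}

s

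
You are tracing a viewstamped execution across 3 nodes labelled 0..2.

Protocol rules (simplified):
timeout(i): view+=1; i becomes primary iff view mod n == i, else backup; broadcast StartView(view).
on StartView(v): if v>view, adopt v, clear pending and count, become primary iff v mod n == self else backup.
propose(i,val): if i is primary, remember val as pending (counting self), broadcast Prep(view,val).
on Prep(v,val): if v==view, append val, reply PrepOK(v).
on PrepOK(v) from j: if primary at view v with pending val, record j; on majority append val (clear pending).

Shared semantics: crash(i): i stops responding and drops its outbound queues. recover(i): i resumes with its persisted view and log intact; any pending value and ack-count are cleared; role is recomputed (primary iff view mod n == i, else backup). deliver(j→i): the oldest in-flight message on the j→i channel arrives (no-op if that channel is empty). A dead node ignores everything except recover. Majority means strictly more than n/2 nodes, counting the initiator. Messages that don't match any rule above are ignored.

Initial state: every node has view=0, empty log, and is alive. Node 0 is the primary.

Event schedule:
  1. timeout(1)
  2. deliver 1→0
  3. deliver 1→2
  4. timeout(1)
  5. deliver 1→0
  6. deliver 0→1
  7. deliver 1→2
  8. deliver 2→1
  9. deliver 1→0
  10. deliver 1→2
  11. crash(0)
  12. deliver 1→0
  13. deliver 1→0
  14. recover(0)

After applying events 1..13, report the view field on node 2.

e1 timeout(1): 1[prim,v=1,-]
e2 deliver 1→0: 0[back,v=1,-]
e3 deliver 1→2: 2[back,v=1,-]
e4 timeout(1): 1[back,v=2,-]
e5 deliver 1→0: 0[back,v=2,-]
e6 deliver 0→1: ·
e7 deliver 1→2: 2[prim,v=2,-]
e8 deliver 2→1: ·
e9 deliver 1→0: ·
e10 deliver 1→2: ·
e11 crash(0): 0[✗back,v=2,-]
e12 deliver 1→0: ·
e13 deliver 1→0: ·

2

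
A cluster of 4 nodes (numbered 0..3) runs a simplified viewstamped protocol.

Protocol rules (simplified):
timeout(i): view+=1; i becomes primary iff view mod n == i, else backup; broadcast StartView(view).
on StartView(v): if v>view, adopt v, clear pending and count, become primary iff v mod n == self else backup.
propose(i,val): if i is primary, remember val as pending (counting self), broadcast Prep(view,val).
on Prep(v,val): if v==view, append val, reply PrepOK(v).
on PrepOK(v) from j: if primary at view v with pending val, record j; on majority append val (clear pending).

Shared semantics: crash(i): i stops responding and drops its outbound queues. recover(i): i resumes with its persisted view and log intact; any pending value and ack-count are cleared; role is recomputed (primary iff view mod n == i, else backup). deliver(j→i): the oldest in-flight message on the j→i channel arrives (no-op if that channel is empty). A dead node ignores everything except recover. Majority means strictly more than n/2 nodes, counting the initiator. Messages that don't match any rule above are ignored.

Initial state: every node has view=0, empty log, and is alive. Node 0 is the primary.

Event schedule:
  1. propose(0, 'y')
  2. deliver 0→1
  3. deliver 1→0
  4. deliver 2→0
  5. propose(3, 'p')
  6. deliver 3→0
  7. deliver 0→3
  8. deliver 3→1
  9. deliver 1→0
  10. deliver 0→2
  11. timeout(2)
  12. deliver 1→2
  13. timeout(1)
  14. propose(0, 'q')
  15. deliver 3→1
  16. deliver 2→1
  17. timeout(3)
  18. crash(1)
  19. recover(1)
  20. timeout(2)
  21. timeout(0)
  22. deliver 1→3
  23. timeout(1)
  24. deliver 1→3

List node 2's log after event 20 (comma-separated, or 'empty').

y

1. propose(0,'y'):  nop
2. deliver 0→1:  <1:back v0 y>
3. deliver 1→0:  nop
4. deliver 2→0:  nop
5. propose(3,'p'):  nop
6. deliver 3→0:  nop
7. deliver 0→3:  <3:back v0 y>
8. deliver 3→1:  nop
9. deliver 1→0:  nop
10. deliver 0→2:  <2:back v0 y>
11. timeout(2):  <2:back v1 y>
12. deliver 1→2:  nop
13. timeout(1):  <1:prim v1 y>
14. propose(0,'q'):  nop
15. deliver 3→1:  nop
16. deliver 2→1:  nop
17. timeout(3):  <3:back v1 y>
18. crash(1):  <1:✗prim v1 y>
19. recover(1):  <1:prim v1 y>
20. timeout(2):  <2:prim v2 y>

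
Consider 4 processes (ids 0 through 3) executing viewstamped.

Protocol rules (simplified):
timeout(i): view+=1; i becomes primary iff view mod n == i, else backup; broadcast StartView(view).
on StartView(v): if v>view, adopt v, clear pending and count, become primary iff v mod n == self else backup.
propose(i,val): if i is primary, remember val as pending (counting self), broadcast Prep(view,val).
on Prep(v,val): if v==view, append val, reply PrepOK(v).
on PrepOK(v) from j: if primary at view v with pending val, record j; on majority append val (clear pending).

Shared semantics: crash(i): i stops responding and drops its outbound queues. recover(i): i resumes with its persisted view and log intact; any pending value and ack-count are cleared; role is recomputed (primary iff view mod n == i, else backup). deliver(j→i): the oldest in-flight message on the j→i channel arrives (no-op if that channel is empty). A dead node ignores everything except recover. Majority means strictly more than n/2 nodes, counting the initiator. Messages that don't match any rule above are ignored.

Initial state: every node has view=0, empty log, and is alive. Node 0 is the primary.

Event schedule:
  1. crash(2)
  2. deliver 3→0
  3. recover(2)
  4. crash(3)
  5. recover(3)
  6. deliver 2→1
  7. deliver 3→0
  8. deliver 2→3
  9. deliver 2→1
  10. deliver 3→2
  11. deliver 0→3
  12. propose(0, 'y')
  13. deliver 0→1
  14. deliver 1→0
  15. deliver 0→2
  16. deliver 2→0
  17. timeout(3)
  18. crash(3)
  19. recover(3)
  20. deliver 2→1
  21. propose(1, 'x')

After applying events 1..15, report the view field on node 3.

after 1 — crash(2): n2:✗back/v0/[-]
after 2 — deliver 3→0: ·
after 3 — recover(2): n2:back/v0/[-]
after 4 — crash(3): n3:✗back/v0/[-]
after 5 — recover(3): n3:back/v0/[-]
after 6 — deliver 2→1: ·
after 7 — deliver 3→0: ·
after 8 — deliver 2→3: ·
after 9 — deliver 2→1: ·
after 10 — deliver 3→2: ·
after 11 — deliver 0→3: ·
after 12 — propose(0,'y'): ·
after 13 — deliver 0→1: n1:back/v0/[y]
after 14 — deliver 1→0: ·
after 15 — deliver 0→2: n2:back/v0/[y]

0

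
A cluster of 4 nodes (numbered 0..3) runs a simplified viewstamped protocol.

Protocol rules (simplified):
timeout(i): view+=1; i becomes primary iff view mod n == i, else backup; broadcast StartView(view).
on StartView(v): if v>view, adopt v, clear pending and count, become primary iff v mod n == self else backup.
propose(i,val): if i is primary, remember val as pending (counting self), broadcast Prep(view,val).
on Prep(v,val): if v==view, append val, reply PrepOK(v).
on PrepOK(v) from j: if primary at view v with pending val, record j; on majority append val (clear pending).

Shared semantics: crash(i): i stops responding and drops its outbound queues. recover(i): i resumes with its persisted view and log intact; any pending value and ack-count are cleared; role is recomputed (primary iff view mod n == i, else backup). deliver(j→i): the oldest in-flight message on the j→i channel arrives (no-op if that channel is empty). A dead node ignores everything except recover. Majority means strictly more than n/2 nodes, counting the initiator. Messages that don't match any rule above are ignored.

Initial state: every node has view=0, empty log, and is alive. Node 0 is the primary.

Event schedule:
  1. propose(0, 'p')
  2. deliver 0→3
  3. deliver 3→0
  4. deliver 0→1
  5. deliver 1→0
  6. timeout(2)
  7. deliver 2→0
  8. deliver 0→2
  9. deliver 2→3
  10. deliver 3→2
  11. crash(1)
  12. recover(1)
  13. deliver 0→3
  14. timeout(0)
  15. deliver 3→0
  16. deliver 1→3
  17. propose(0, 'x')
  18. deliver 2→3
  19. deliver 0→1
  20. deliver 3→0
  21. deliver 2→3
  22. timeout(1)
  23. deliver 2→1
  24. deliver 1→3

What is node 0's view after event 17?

2

1. propose(0,'p'):  nop
2. deliver 0→3:  <3:back v0 p>
3. deliver 3→0:  nop
4. deliver 0→1:  <1:back v0 p>
5. deliver 1→0:  <0:prim v0 p>
6. timeout(2):  <2:back v1 ->
7. deliver 2→0:  <0:back v1 p>
8. deliver 0→2:  nop
9. deliver 2→3:  <3:back v1 p>
10. deliver 3→2:  nop
11. crash(1):  <1:✗back v0 p>
12. recover(1):  <1:back v0 p>
13. deliver 0→3:  nop
14. timeout(0):  <0:back v2 p>
15. deliver 3→0:  nop
16. deliver 1→3:  nop
17. propose(0,'x'):  nop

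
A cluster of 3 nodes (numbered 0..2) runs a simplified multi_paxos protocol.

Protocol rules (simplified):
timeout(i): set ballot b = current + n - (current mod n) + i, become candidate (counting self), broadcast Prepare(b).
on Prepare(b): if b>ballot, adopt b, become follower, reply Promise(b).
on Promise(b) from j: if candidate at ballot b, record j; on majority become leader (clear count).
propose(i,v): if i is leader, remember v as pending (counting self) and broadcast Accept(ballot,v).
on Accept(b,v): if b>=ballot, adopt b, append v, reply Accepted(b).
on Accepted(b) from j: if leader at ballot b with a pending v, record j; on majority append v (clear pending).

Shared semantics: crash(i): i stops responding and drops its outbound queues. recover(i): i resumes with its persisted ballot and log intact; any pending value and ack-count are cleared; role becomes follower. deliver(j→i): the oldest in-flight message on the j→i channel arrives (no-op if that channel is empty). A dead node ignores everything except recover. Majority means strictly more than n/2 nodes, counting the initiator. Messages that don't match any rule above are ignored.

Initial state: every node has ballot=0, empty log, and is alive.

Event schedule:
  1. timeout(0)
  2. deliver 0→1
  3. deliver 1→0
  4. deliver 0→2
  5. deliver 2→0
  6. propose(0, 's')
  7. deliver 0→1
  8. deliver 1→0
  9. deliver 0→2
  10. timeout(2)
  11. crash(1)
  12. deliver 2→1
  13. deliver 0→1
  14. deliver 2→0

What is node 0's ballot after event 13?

1. timeout(0):  <0:cand b3 ->
2. deliver 0→1:  <1:foll b3 ->
3. deliver 1→0:  <0:lead b3 ->
4. deliver 0→2:  <2:foll b3 ->
5. deliver 2→0:  nop
6. propose(0,'s'):  nop
7. deliver 0→1:  <1:foll b3 s>
8. deliver 1→0:  <0:lead b3 s>
9. deliver 0→2:  <2:foll b3 s>
10. timeout(2):  <2:cand b8 s>
11. crash(1):  <1:✗foll b3 s>
12. deliver 2→1:  nop
13. deliver 0→1:  nop

3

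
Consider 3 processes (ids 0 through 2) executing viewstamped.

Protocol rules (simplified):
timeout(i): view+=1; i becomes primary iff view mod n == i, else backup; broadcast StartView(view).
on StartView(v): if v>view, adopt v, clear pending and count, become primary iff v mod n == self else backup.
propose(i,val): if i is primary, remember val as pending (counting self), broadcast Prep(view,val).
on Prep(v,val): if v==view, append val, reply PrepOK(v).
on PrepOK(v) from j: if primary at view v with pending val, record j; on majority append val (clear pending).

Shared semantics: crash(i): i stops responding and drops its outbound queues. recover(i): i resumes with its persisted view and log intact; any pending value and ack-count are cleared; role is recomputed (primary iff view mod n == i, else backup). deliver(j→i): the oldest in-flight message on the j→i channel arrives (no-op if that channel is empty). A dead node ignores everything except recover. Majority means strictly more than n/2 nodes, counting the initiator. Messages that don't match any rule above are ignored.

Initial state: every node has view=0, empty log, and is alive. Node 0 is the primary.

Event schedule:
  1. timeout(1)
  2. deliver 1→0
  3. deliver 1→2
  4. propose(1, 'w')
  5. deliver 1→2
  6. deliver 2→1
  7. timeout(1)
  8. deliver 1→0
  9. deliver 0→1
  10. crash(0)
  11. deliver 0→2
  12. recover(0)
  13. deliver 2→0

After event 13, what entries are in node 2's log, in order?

w

step 1 timeout(1): 1={prim,v=1,log=-}
step 2 deliver 1→0: 0={back,v=1,log=-}
step 3 deliver 1→2: 2={back,v=1,log=-}
step 4 propose(1,'w'): —
step 5 deliver 1→2: 2={back,v=1,log=w}
step 6 deliver 2→1: 1={prim,v=1,log=w}
step 7 timeout(1): 1={back,v=2,log=w}
step 8 deliver 1→0: 0={back,v=1,log=w}
step 9 deliver 0→1: —
step 10 crash(0): 0={✗back,v=1,log=w}
step 11 deliver 0→2: —
step 12 recover(0): 0={back,v=1,log=w}
step 13 deliver 2→0: —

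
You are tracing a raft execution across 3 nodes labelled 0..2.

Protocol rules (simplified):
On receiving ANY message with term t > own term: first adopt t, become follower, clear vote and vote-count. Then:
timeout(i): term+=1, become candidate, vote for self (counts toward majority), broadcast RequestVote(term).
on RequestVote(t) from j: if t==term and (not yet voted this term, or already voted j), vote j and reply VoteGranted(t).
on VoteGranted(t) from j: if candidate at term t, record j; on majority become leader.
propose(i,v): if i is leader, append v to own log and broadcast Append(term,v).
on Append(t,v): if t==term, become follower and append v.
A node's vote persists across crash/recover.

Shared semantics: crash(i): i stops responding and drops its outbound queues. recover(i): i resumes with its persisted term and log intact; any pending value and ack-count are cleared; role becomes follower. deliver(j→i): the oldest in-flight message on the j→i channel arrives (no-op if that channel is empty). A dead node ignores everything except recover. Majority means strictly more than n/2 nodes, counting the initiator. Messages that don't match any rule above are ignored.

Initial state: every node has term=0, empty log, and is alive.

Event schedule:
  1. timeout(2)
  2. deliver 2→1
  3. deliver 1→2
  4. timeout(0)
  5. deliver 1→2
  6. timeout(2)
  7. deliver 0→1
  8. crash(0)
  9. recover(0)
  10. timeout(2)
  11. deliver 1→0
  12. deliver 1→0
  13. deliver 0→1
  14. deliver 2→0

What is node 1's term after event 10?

e1 timeout(2): 2[cand,t=1,-]
e2 deliver 2→1: 1[foll,t=1,-]
e3 deliver 1→2: 2[lead,t=1,-]
e4 timeout(0): 0[cand,t=1,-]
e5 deliver 1→2: ·
e6 timeout(2): 2[cand,t=2,-]
e7 deliver 0→1: ·
e8 crash(0): 0[✗cand,t=1,-]
e9 recover(0): 0[foll,t=1,-]
e10 timeout(2): 2[cand,t=3,-]

1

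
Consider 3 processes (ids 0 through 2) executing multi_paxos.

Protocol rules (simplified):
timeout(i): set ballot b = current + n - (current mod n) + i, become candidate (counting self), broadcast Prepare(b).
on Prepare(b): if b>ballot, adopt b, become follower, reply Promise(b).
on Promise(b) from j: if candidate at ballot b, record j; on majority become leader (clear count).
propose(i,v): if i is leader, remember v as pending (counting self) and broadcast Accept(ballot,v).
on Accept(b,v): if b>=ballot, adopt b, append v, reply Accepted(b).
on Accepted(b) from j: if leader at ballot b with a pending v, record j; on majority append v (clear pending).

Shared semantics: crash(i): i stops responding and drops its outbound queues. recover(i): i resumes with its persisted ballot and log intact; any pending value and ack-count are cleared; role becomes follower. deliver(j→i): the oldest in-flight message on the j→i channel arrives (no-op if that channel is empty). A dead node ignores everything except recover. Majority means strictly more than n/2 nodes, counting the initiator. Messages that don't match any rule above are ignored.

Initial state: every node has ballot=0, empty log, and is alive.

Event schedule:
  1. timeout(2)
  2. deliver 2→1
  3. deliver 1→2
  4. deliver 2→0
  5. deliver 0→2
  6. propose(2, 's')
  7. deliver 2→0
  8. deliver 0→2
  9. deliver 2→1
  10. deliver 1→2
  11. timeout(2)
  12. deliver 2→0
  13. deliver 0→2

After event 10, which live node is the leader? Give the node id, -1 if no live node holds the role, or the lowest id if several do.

step 1 timeout(2): 2={cand,b=5,log=-}
step 2 deliver 2→1: 1={foll,b=5,log=-}
step 3 deliver 1→2: 2={lead,b=5,log=-}
step 4 deliver 2→0: 0={foll,b=5,log=-}
step 5 deliver 0→2: —
step 6 propose(2,'s'): —
step 7 deliver 2→0: 0={foll,b=5,log=s}
step 8 deliver 0→2: 2={lead,b=5,log=s}
step 9 deliver 2→1: 1={foll,b=5,log=s}
step 10 deliver 1→2: —

2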